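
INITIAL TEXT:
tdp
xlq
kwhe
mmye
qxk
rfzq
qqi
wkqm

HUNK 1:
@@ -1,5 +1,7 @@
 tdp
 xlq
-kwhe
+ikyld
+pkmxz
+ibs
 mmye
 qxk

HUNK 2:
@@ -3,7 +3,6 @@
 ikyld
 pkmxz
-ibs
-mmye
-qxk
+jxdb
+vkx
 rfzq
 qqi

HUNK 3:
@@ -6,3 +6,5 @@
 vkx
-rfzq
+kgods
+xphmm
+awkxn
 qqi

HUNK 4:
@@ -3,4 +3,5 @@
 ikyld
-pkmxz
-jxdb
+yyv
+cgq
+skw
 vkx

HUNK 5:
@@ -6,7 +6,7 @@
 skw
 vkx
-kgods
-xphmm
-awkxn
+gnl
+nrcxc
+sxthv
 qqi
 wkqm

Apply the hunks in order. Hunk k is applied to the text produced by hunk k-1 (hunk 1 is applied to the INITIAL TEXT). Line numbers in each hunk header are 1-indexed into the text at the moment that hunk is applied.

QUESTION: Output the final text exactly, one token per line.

Hunk 1: at line 1 remove [kwhe] add [ikyld,pkmxz,ibs] -> 10 lines: tdp xlq ikyld pkmxz ibs mmye qxk rfzq qqi wkqm
Hunk 2: at line 3 remove [ibs,mmye,qxk] add [jxdb,vkx] -> 9 lines: tdp xlq ikyld pkmxz jxdb vkx rfzq qqi wkqm
Hunk 3: at line 6 remove [rfzq] add [kgods,xphmm,awkxn] -> 11 lines: tdp xlq ikyld pkmxz jxdb vkx kgods xphmm awkxn qqi wkqm
Hunk 4: at line 3 remove [pkmxz,jxdb] add [yyv,cgq,skw] -> 12 lines: tdp xlq ikyld yyv cgq skw vkx kgods xphmm awkxn qqi wkqm
Hunk 5: at line 6 remove [kgods,xphmm,awkxn] add [gnl,nrcxc,sxthv] -> 12 lines: tdp xlq ikyld yyv cgq skw vkx gnl nrcxc sxthv qqi wkqm

Answer: tdp
xlq
ikyld
yyv
cgq
skw
vkx
gnl
nrcxc
sxthv
qqi
wkqm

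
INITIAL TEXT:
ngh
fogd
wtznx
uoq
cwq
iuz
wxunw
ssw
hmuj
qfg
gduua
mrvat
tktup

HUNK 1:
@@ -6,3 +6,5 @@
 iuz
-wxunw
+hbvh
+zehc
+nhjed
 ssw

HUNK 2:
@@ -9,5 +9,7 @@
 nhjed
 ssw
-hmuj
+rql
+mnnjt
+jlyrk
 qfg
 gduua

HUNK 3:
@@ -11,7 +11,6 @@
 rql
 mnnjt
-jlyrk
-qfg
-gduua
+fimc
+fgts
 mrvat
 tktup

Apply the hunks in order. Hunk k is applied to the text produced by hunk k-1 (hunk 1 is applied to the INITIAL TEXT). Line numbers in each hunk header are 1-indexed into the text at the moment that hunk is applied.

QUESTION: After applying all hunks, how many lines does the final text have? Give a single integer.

Answer: 16

Derivation:
Hunk 1: at line 6 remove [wxunw] add [hbvh,zehc,nhjed] -> 15 lines: ngh fogd wtznx uoq cwq iuz hbvh zehc nhjed ssw hmuj qfg gduua mrvat tktup
Hunk 2: at line 9 remove [hmuj] add [rql,mnnjt,jlyrk] -> 17 lines: ngh fogd wtznx uoq cwq iuz hbvh zehc nhjed ssw rql mnnjt jlyrk qfg gduua mrvat tktup
Hunk 3: at line 11 remove [jlyrk,qfg,gduua] add [fimc,fgts] -> 16 lines: ngh fogd wtznx uoq cwq iuz hbvh zehc nhjed ssw rql mnnjt fimc fgts mrvat tktup
Final line count: 16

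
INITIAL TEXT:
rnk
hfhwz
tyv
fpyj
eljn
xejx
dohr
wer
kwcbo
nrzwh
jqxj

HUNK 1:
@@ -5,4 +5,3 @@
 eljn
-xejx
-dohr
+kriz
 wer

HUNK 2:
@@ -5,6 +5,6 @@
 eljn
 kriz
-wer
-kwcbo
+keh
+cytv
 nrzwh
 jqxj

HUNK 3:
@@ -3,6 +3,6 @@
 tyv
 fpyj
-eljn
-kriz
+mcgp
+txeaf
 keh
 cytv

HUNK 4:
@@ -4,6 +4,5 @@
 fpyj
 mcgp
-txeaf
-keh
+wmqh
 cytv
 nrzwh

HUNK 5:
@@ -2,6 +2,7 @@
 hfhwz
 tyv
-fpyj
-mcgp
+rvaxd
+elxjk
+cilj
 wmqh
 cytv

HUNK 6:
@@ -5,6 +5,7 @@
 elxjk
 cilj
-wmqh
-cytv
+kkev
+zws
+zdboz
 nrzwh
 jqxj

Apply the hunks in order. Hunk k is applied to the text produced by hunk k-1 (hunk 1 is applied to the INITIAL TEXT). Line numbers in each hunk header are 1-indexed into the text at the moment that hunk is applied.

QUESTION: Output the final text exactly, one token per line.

Hunk 1: at line 5 remove [xejx,dohr] add [kriz] -> 10 lines: rnk hfhwz tyv fpyj eljn kriz wer kwcbo nrzwh jqxj
Hunk 2: at line 5 remove [wer,kwcbo] add [keh,cytv] -> 10 lines: rnk hfhwz tyv fpyj eljn kriz keh cytv nrzwh jqxj
Hunk 3: at line 3 remove [eljn,kriz] add [mcgp,txeaf] -> 10 lines: rnk hfhwz tyv fpyj mcgp txeaf keh cytv nrzwh jqxj
Hunk 4: at line 4 remove [txeaf,keh] add [wmqh] -> 9 lines: rnk hfhwz tyv fpyj mcgp wmqh cytv nrzwh jqxj
Hunk 5: at line 2 remove [fpyj,mcgp] add [rvaxd,elxjk,cilj] -> 10 lines: rnk hfhwz tyv rvaxd elxjk cilj wmqh cytv nrzwh jqxj
Hunk 6: at line 5 remove [wmqh,cytv] add [kkev,zws,zdboz] -> 11 lines: rnk hfhwz tyv rvaxd elxjk cilj kkev zws zdboz nrzwh jqxj

Answer: rnk
hfhwz
tyv
rvaxd
elxjk
cilj
kkev
zws
zdboz
nrzwh
jqxj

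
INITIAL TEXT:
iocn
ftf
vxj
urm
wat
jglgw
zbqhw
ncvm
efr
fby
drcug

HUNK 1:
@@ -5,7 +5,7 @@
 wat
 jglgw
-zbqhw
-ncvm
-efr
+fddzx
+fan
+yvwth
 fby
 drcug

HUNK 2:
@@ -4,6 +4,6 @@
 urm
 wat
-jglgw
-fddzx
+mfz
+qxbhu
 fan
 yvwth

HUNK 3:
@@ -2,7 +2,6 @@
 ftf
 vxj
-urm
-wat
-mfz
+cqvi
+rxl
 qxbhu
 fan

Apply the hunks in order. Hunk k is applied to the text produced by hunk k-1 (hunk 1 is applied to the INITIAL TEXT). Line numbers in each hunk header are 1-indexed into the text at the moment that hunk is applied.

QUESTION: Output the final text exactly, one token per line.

Hunk 1: at line 5 remove [zbqhw,ncvm,efr] add [fddzx,fan,yvwth] -> 11 lines: iocn ftf vxj urm wat jglgw fddzx fan yvwth fby drcug
Hunk 2: at line 4 remove [jglgw,fddzx] add [mfz,qxbhu] -> 11 lines: iocn ftf vxj urm wat mfz qxbhu fan yvwth fby drcug
Hunk 3: at line 2 remove [urm,wat,mfz] add [cqvi,rxl] -> 10 lines: iocn ftf vxj cqvi rxl qxbhu fan yvwth fby drcug

Answer: iocn
ftf
vxj
cqvi
rxl
qxbhu
fan
yvwth
fby
drcug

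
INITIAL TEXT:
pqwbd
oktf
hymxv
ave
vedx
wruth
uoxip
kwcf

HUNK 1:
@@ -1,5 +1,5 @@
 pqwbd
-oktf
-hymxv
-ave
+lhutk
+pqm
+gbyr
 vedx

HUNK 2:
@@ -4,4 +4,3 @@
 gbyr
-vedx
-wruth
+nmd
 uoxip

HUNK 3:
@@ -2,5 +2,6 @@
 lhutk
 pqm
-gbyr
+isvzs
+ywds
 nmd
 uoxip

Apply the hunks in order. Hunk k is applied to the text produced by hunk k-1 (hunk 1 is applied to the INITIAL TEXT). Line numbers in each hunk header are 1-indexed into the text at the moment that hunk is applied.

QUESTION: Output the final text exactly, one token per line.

Hunk 1: at line 1 remove [oktf,hymxv,ave] add [lhutk,pqm,gbyr] -> 8 lines: pqwbd lhutk pqm gbyr vedx wruth uoxip kwcf
Hunk 2: at line 4 remove [vedx,wruth] add [nmd] -> 7 lines: pqwbd lhutk pqm gbyr nmd uoxip kwcf
Hunk 3: at line 2 remove [gbyr] add [isvzs,ywds] -> 8 lines: pqwbd lhutk pqm isvzs ywds nmd uoxip kwcf

Answer: pqwbd
lhutk
pqm
isvzs
ywds
nmd
uoxip
kwcf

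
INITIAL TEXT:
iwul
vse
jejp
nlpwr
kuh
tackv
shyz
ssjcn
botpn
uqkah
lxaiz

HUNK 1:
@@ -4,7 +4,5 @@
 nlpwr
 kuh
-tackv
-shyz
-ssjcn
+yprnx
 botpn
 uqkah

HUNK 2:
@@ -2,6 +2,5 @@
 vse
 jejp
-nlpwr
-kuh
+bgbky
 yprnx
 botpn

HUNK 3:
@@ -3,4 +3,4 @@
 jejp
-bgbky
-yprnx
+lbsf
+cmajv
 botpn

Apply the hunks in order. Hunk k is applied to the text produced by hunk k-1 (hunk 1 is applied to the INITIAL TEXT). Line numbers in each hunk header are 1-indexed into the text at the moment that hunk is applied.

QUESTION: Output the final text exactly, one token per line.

Answer: iwul
vse
jejp
lbsf
cmajv
botpn
uqkah
lxaiz

Derivation:
Hunk 1: at line 4 remove [tackv,shyz,ssjcn] add [yprnx] -> 9 lines: iwul vse jejp nlpwr kuh yprnx botpn uqkah lxaiz
Hunk 2: at line 2 remove [nlpwr,kuh] add [bgbky] -> 8 lines: iwul vse jejp bgbky yprnx botpn uqkah lxaiz
Hunk 3: at line 3 remove [bgbky,yprnx] add [lbsf,cmajv] -> 8 lines: iwul vse jejp lbsf cmajv botpn uqkah lxaiz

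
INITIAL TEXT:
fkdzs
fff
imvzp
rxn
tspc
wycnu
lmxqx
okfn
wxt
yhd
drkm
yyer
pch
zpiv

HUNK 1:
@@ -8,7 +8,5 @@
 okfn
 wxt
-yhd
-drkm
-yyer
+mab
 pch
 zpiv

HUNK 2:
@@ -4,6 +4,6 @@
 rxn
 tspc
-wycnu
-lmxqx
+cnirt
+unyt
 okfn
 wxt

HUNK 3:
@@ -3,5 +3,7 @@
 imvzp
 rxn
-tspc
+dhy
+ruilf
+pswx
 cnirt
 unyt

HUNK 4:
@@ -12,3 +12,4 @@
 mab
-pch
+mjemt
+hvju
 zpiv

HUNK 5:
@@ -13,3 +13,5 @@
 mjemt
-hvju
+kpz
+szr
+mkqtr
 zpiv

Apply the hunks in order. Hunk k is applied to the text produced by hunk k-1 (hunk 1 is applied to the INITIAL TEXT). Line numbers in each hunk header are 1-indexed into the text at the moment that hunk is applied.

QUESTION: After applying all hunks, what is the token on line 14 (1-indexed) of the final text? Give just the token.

Answer: kpz

Derivation:
Hunk 1: at line 8 remove [yhd,drkm,yyer] add [mab] -> 12 lines: fkdzs fff imvzp rxn tspc wycnu lmxqx okfn wxt mab pch zpiv
Hunk 2: at line 4 remove [wycnu,lmxqx] add [cnirt,unyt] -> 12 lines: fkdzs fff imvzp rxn tspc cnirt unyt okfn wxt mab pch zpiv
Hunk 3: at line 3 remove [tspc] add [dhy,ruilf,pswx] -> 14 lines: fkdzs fff imvzp rxn dhy ruilf pswx cnirt unyt okfn wxt mab pch zpiv
Hunk 4: at line 12 remove [pch] add [mjemt,hvju] -> 15 lines: fkdzs fff imvzp rxn dhy ruilf pswx cnirt unyt okfn wxt mab mjemt hvju zpiv
Hunk 5: at line 13 remove [hvju] add [kpz,szr,mkqtr] -> 17 lines: fkdzs fff imvzp rxn dhy ruilf pswx cnirt unyt okfn wxt mab mjemt kpz szr mkqtr zpiv
Final line 14: kpz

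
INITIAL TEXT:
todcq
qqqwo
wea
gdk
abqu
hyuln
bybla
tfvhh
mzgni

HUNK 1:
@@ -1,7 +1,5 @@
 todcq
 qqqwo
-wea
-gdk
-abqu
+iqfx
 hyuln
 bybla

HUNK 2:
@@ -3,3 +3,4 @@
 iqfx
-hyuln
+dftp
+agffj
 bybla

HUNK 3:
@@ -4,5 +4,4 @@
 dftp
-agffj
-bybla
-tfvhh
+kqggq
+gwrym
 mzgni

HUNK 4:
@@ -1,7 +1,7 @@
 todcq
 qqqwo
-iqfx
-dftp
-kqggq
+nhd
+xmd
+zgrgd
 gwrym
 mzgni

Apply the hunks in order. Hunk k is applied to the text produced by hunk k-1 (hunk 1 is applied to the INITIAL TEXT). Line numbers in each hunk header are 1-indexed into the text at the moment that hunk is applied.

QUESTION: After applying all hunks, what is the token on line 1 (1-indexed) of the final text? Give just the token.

Hunk 1: at line 1 remove [wea,gdk,abqu] add [iqfx] -> 7 lines: todcq qqqwo iqfx hyuln bybla tfvhh mzgni
Hunk 2: at line 3 remove [hyuln] add [dftp,agffj] -> 8 lines: todcq qqqwo iqfx dftp agffj bybla tfvhh mzgni
Hunk 3: at line 4 remove [agffj,bybla,tfvhh] add [kqggq,gwrym] -> 7 lines: todcq qqqwo iqfx dftp kqggq gwrym mzgni
Hunk 4: at line 1 remove [iqfx,dftp,kqggq] add [nhd,xmd,zgrgd] -> 7 lines: todcq qqqwo nhd xmd zgrgd gwrym mzgni
Final line 1: todcq

Answer: todcq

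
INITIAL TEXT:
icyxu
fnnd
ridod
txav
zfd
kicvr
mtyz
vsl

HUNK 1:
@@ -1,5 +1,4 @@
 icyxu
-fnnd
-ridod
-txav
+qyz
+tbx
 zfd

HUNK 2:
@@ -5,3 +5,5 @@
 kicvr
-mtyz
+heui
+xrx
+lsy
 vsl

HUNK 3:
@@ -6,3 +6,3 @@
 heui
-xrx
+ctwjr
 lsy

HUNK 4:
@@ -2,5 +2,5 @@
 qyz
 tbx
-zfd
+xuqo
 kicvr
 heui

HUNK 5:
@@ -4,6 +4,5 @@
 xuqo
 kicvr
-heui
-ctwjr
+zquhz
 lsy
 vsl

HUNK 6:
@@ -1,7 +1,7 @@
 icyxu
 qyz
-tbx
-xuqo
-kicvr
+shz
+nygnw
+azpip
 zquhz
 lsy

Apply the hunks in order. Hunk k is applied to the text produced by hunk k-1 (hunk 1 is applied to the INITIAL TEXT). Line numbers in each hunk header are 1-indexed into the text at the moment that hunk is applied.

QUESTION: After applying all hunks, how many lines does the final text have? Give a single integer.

Hunk 1: at line 1 remove [fnnd,ridod,txav] add [qyz,tbx] -> 7 lines: icyxu qyz tbx zfd kicvr mtyz vsl
Hunk 2: at line 5 remove [mtyz] add [heui,xrx,lsy] -> 9 lines: icyxu qyz tbx zfd kicvr heui xrx lsy vsl
Hunk 3: at line 6 remove [xrx] add [ctwjr] -> 9 lines: icyxu qyz tbx zfd kicvr heui ctwjr lsy vsl
Hunk 4: at line 2 remove [zfd] add [xuqo] -> 9 lines: icyxu qyz tbx xuqo kicvr heui ctwjr lsy vsl
Hunk 5: at line 4 remove [heui,ctwjr] add [zquhz] -> 8 lines: icyxu qyz tbx xuqo kicvr zquhz lsy vsl
Hunk 6: at line 1 remove [tbx,xuqo,kicvr] add [shz,nygnw,azpip] -> 8 lines: icyxu qyz shz nygnw azpip zquhz lsy vsl
Final line count: 8

Answer: 8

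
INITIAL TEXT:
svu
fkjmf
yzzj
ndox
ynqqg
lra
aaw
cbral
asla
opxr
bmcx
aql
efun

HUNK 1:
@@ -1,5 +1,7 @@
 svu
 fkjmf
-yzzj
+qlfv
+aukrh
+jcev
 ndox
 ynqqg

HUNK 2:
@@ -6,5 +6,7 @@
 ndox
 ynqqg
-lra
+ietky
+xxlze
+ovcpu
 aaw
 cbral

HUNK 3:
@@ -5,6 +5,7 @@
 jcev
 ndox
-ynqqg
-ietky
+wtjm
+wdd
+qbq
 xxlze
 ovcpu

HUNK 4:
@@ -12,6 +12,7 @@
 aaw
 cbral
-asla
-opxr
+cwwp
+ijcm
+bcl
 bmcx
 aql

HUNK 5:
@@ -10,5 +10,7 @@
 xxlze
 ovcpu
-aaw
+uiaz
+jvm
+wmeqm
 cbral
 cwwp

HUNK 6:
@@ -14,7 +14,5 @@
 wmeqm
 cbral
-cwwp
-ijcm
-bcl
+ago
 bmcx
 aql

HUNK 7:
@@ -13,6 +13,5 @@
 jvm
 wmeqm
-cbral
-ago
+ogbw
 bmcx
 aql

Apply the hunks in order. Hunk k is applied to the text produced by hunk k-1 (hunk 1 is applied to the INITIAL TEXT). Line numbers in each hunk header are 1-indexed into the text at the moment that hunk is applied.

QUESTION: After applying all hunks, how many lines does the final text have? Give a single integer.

Answer: 18

Derivation:
Hunk 1: at line 1 remove [yzzj] add [qlfv,aukrh,jcev] -> 15 lines: svu fkjmf qlfv aukrh jcev ndox ynqqg lra aaw cbral asla opxr bmcx aql efun
Hunk 2: at line 6 remove [lra] add [ietky,xxlze,ovcpu] -> 17 lines: svu fkjmf qlfv aukrh jcev ndox ynqqg ietky xxlze ovcpu aaw cbral asla opxr bmcx aql efun
Hunk 3: at line 5 remove [ynqqg,ietky] add [wtjm,wdd,qbq] -> 18 lines: svu fkjmf qlfv aukrh jcev ndox wtjm wdd qbq xxlze ovcpu aaw cbral asla opxr bmcx aql efun
Hunk 4: at line 12 remove [asla,opxr] add [cwwp,ijcm,bcl] -> 19 lines: svu fkjmf qlfv aukrh jcev ndox wtjm wdd qbq xxlze ovcpu aaw cbral cwwp ijcm bcl bmcx aql efun
Hunk 5: at line 10 remove [aaw] add [uiaz,jvm,wmeqm] -> 21 lines: svu fkjmf qlfv aukrh jcev ndox wtjm wdd qbq xxlze ovcpu uiaz jvm wmeqm cbral cwwp ijcm bcl bmcx aql efun
Hunk 6: at line 14 remove [cwwp,ijcm,bcl] add [ago] -> 19 lines: svu fkjmf qlfv aukrh jcev ndox wtjm wdd qbq xxlze ovcpu uiaz jvm wmeqm cbral ago bmcx aql efun
Hunk 7: at line 13 remove [cbral,ago] add [ogbw] -> 18 lines: svu fkjmf qlfv aukrh jcev ndox wtjm wdd qbq xxlze ovcpu uiaz jvm wmeqm ogbw bmcx aql efun
Final line count: 18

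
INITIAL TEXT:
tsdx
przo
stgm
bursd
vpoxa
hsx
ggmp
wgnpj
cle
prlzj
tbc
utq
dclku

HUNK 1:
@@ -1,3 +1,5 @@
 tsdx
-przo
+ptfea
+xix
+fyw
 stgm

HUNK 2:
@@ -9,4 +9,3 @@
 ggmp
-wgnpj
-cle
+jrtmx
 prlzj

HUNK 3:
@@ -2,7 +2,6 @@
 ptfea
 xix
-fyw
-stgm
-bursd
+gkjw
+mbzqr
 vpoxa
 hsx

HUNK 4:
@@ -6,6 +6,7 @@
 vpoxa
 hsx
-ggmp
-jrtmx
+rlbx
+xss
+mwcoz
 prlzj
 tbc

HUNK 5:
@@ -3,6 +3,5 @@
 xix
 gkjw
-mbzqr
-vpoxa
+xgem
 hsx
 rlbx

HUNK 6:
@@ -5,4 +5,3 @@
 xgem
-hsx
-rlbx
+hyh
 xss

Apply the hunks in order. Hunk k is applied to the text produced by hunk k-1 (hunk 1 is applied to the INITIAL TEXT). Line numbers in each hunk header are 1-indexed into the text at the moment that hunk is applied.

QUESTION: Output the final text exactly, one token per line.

Hunk 1: at line 1 remove [przo] add [ptfea,xix,fyw] -> 15 lines: tsdx ptfea xix fyw stgm bursd vpoxa hsx ggmp wgnpj cle prlzj tbc utq dclku
Hunk 2: at line 9 remove [wgnpj,cle] add [jrtmx] -> 14 lines: tsdx ptfea xix fyw stgm bursd vpoxa hsx ggmp jrtmx prlzj tbc utq dclku
Hunk 3: at line 2 remove [fyw,stgm,bursd] add [gkjw,mbzqr] -> 13 lines: tsdx ptfea xix gkjw mbzqr vpoxa hsx ggmp jrtmx prlzj tbc utq dclku
Hunk 4: at line 6 remove [ggmp,jrtmx] add [rlbx,xss,mwcoz] -> 14 lines: tsdx ptfea xix gkjw mbzqr vpoxa hsx rlbx xss mwcoz prlzj tbc utq dclku
Hunk 5: at line 3 remove [mbzqr,vpoxa] add [xgem] -> 13 lines: tsdx ptfea xix gkjw xgem hsx rlbx xss mwcoz prlzj tbc utq dclku
Hunk 6: at line 5 remove [hsx,rlbx] add [hyh] -> 12 lines: tsdx ptfea xix gkjw xgem hyh xss mwcoz prlzj tbc utq dclku

Answer: tsdx
ptfea
xix
gkjw
xgem
hyh
xss
mwcoz
prlzj
tbc
utq
dclku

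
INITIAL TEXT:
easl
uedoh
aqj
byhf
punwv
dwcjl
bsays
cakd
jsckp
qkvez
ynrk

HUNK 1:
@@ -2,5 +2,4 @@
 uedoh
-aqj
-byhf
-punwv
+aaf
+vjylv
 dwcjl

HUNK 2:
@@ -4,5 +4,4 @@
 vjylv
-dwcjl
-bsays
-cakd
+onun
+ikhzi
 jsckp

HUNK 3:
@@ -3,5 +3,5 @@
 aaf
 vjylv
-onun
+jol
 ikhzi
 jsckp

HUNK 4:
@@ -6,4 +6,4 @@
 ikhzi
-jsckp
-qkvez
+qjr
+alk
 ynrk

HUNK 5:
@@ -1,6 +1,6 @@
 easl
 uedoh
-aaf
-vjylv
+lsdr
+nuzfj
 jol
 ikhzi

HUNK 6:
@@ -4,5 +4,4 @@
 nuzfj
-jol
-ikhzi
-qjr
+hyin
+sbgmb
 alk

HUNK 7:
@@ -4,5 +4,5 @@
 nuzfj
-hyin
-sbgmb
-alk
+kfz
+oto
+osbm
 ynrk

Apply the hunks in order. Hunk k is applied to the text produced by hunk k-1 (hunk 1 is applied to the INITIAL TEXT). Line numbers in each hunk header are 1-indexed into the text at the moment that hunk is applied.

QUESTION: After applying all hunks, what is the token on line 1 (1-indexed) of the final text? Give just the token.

Hunk 1: at line 2 remove [aqj,byhf,punwv] add [aaf,vjylv] -> 10 lines: easl uedoh aaf vjylv dwcjl bsays cakd jsckp qkvez ynrk
Hunk 2: at line 4 remove [dwcjl,bsays,cakd] add [onun,ikhzi] -> 9 lines: easl uedoh aaf vjylv onun ikhzi jsckp qkvez ynrk
Hunk 3: at line 3 remove [onun] add [jol] -> 9 lines: easl uedoh aaf vjylv jol ikhzi jsckp qkvez ynrk
Hunk 4: at line 6 remove [jsckp,qkvez] add [qjr,alk] -> 9 lines: easl uedoh aaf vjylv jol ikhzi qjr alk ynrk
Hunk 5: at line 1 remove [aaf,vjylv] add [lsdr,nuzfj] -> 9 lines: easl uedoh lsdr nuzfj jol ikhzi qjr alk ynrk
Hunk 6: at line 4 remove [jol,ikhzi,qjr] add [hyin,sbgmb] -> 8 lines: easl uedoh lsdr nuzfj hyin sbgmb alk ynrk
Hunk 7: at line 4 remove [hyin,sbgmb,alk] add [kfz,oto,osbm] -> 8 lines: easl uedoh lsdr nuzfj kfz oto osbm ynrk
Final line 1: easl

Answer: easl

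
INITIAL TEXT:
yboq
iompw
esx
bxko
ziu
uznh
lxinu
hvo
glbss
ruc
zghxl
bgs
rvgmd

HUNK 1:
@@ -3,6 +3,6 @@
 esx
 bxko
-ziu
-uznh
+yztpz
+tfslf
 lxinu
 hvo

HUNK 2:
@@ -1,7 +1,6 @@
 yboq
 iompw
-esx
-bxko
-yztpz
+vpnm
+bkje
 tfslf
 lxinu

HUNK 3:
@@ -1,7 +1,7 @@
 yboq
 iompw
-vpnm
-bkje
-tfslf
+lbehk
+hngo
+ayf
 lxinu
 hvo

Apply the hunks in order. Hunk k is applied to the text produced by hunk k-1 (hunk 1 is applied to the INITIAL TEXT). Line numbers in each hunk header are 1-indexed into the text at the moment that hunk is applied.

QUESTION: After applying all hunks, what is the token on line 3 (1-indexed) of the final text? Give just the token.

Answer: lbehk

Derivation:
Hunk 1: at line 3 remove [ziu,uznh] add [yztpz,tfslf] -> 13 lines: yboq iompw esx bxko yztpz tfslf lxinu hvo glbss ruc zghxl bgs rvgmd
Hunk 2: at line 1 remove [esx,bxko,yztpz] add [vpnm,bkje] -> 12 lines: yboq iompw vpnm bkje tfslf lxinu hvo glbss ruc zghxl bgs rvgmd
Hunk 3: at line 1 remove [vpnm,bkje,tfslf] add [lbehk,hngo,ayf] -> 12 lines: yboq iompw lbehk hngo ayf lxinu hvo glbss ruc zghxl bgs rvgmd
Final line 3: lbehk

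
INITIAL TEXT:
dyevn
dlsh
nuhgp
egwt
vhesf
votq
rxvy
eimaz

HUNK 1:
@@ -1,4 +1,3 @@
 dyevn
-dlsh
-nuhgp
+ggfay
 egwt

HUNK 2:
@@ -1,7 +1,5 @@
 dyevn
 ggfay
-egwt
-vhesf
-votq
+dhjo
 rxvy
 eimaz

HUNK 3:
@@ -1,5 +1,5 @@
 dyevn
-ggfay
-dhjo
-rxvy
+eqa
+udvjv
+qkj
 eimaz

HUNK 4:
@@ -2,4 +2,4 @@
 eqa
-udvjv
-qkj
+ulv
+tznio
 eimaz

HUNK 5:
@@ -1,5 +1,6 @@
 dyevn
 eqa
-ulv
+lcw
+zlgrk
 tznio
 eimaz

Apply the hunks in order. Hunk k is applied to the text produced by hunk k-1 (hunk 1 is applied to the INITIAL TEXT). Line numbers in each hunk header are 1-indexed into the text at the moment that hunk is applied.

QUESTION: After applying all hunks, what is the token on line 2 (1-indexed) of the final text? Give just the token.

Hunk 1: at line 1 remove [dlsh,nuhgp] add [ggfay] -> 7 lines: dyevn ggfay egwt vhesf votq rxvy eimaz
Hunk 2: at line 1 remove [egwt,vhesf,votq] add [dhjo] -> 5 lines: dyevn ggfay dhjo rxvy eimaz
Hunk 3: at line 1 remove [ggfay,dhjo,rxvy] add [eqa,udvjv,qkj] -> 5 lines: dyevn eqa udvjv qkj eimaz
Hunk 4: at line 2 remove [udvjv,qkj] add [ulv,tznio] -> 5 lines: dyevn eqa ulv tznio eimaz
Hunk 5: at line 1 remove [ulv] add [lcw,zlgrk] -> 6 lines: dyevn eqa lcw zlgrk tznio eimaz
Final line 2: eqa

Answer: eqa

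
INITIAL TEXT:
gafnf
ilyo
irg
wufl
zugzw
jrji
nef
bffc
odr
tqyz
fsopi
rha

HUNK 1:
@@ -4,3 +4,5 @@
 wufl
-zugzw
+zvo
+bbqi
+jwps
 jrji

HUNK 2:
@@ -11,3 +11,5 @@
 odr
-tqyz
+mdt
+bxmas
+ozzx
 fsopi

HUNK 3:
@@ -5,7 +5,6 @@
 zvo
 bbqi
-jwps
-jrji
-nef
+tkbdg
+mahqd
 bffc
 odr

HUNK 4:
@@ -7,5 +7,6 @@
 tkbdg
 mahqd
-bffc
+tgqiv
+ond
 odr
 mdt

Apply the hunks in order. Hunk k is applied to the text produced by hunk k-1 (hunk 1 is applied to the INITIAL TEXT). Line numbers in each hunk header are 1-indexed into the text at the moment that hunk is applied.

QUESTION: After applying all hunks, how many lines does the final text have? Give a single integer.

Answer: 16

Derivation:
Hunk 1: at line 4 remove [zugzw] add [zvo,bbqi,jwps] -> 14 lines: gafnf ilyo irg wufl zvo bbqi jwps jrji nef bffc odr tqyz fsopi rha
Hunk 2: at line 11 remove [tqyz] add [mdt,bxmas,ozzx] -> 16 lines: gafnf ilyo irg wufl zvo bbqi jwps jrji nef bffc odr mdt bxmas ozzx fsopi rha
Hunk 3: at line 5 remove [jwps,jrji,nef] add [tkbdg,mahqd] -> 15 lines: gafnf ilyo irg wufl zvo bbqi tkbdg mahqd bffc odr mdt bxmas ozzx fsopi rha
Hunk 4: at line 7 remove [bffc] add [tgqiv,ond] -> 16 lines: gafnf ilyo irg wufl zvo bbqi tkbdg mahqd tgqiv ond odr mdt bxmas ozzx fsopi rha
Final line count: 16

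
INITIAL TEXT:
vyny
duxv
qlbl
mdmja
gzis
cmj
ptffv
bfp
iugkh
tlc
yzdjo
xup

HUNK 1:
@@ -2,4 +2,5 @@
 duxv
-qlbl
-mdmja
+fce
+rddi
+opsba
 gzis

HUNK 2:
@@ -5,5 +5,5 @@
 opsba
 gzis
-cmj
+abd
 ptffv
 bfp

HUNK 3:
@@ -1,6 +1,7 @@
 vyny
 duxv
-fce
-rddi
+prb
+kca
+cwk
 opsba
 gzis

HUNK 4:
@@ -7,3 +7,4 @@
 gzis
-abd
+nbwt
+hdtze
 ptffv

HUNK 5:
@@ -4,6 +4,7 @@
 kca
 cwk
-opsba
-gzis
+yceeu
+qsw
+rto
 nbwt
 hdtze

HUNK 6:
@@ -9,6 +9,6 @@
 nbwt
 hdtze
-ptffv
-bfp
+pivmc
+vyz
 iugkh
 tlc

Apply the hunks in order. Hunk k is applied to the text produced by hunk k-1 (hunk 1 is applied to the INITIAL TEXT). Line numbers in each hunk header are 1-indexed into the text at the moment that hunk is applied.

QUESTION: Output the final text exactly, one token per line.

Hunk 1: at line 2 remove [qlbl,mdmja] add [fce,rddi,opsba] -> 13 lines: vyny duxv fce rddi opsba gzis cmj ptffv bfp iugkh tlc yzdjo xup
Hunk 2: at line 5 remove [cmj] add [abd] -> 13 lines: vyny duxv fce rddi opsba gzis abd ptffv bfp iugkh tlc yzdjo xup
Hunk 3: at line 1 remove [fce,rddi] add [prb,kca,cwk] -> 14 lines: vyny duxv prb kca cwk opsba gzis abd ptffv bfp iugkh tlc yzdjo xup
Hunk 4: at line 7 remove [abd] add [nbwt,hdtze] -> 15 lines: vyny duxv prb kca cwk opsba gzis nbwt hdtze ptffv bfp iugkh tlc yzdjo xup
Hunk 5: at line 4 remove [opsba,gzis] add [yceeu,qsw,rto] -> 16 lines: vyny duxv prb kca cwk yceeu qsw rto nbwt hdtze ptffv bfp iugkh tlc yzdjo xup
Hunk 6: at line 9 remove [ptffv,bfp] add [pivmc,vyz] -> 16 lines: vyny duxv prb kca cwk yceeu qsw rto nbwt hdtze pivmc vyz iugkh tlc yzdjo xup

Answer: vyny
duxv
prb
kca
cwk
yceeu
qsw
rto
nbwt
hdtze
pivmc
vyz
iugkh
tlc
yzdjo
xup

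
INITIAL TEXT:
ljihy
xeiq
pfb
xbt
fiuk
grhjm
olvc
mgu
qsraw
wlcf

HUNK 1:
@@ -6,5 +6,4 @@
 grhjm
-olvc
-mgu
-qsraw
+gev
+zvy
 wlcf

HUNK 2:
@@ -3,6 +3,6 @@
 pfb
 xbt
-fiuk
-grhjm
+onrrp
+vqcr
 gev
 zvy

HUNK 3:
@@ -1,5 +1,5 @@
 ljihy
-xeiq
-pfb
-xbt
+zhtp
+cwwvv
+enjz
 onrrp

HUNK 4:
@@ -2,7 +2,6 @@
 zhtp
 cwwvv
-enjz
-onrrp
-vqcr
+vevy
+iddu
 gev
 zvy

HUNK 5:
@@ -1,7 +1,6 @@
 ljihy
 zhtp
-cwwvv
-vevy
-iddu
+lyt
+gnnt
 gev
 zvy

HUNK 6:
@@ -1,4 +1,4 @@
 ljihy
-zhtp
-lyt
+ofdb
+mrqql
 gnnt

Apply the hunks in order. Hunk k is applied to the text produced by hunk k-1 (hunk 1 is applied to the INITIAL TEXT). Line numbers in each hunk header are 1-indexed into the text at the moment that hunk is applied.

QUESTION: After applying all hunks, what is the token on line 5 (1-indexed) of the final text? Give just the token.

Hunk 1: at line 6 remove [olvc,mgu,qsraw] add [gev,zvy] -> 9 lines: ljihy xeiq pfb xbt fiuk grhjm gev zvy wlcf
Hunk 2: at line 3 remove [fiuk,grhjm] add [onrrp,vqcr] -> 9 lines: ljihy xeiq pfb xbt onrrp vqcr gev zvy wlcf
Hunk 3: at line 1 remove [xeiq,pfb,xbt] add [zhtp,cwwvv,enjz] -> 9 lines: ljihy zhtp cwwvv enjz onrrp vqcr gev zvy wlcf
Hunk 4: at line 2 remove [enjz,onrrp,vqcr] add [vevy,iddu] -> 8 lines: ljihy zhtp cwwvv vevy iddu gev zvy wlcf
Hunk 5: at line 1 remove [cwwvv,vevy,iddu] add [lyt,gnnt] -> 7 lines: ljihy zhtp lyt gnnt gev zvy wlcf
Hunk 6: at line 1 remove [zhtp,lyt] add [ofdb,mrqql] -> 7 lines: ljihy ofdb mrqql gnnt gev zvy wlcf
Final line 5: gev

Answer: gev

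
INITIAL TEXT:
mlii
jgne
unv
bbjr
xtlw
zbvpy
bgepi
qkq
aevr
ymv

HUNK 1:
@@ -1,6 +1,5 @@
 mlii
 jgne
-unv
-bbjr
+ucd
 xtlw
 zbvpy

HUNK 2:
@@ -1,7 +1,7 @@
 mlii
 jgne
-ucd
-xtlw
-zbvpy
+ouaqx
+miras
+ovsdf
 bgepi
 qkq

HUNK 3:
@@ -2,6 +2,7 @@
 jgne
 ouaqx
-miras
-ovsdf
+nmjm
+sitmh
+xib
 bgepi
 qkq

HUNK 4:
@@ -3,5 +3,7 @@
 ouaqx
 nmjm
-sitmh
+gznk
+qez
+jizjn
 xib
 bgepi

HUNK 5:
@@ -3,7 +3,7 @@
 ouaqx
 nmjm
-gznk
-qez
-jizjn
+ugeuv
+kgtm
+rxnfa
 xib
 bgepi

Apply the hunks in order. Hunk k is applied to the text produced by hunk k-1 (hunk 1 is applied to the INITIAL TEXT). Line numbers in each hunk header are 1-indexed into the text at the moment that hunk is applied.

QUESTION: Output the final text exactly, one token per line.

Answer: mlii
jgne
ouaqx
nmjm
ugeuv
kgtm
rxnfa
xib
bgepi
qkq
aevr
ymv

Derivation:
Hunk 1: at line 1 remove [unv,bbjr] add [ucd] -> 9 lines: mlii jgne ucd xtlw zbvpy bgepi qkq aevr ymv
Hunk 2: at line 1 remove [ucd,xtlw,zbvpy] add [ouaqx,miras,ovsdf] -> 9 lines: mlii jgne ouaqx miras ovsdf bgepi qkq aevr ymv
Hunk 3: at line 2 remove [miras,ovsdf] add [nmjm,sitmh,xib] -> 10 lines: mlii jgne ouaqx nmjm sitmh xib bgepi qkq aevr ymv
Hunk 4: at line 3 remove [sitmh] add [gznk,qez,jizjn] -> 12 lines: mlii jgne ouaqx nmjm gznk qez jizjn xib bgepi qkq aevr ymv
Hunk 5: at line 3 remove [gznk,qez,jizjn] add [ugeuv,kgtm,rxnfa] -> 12 lines: mlii jgne ouaqx nmjm ugeuv kgtm rxnfa xib bgepi qkq aevr ymv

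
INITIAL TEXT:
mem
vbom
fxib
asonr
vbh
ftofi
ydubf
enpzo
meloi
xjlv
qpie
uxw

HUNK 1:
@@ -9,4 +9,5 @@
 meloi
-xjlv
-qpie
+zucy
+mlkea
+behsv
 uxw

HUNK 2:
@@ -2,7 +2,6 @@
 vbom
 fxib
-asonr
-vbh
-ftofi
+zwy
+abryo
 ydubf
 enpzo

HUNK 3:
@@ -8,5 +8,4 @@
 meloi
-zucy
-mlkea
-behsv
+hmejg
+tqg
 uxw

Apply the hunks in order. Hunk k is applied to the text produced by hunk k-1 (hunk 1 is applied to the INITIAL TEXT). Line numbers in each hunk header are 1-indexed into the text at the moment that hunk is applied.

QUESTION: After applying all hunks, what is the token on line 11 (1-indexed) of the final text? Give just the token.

Hunk 1: at line 9 remove [xjlv,qpie] add [zucy,mlkea,behsv] -> 13 lines: mem vbom fxib asonr vbh ftofi ydubf enpzo meloi zucy mlkea behsv uxw
Hunk 2: at line 2 remove [asonr,vbh,ftofi] add [zwy,abryo] -> 12 lines: mem vbom fxib zwy abryo ydubf enpzo meloi zucy mlkea behsv uxw
Hunk 3: at line 8 remove [zucy,mlkea,behsv] add [hmejg,tqg] -> 11 lines: mem vbom fxib zwy abryo ydubf enpzo meloi hmejg tqg uxw
Final line 11: uxw

Answer: uxw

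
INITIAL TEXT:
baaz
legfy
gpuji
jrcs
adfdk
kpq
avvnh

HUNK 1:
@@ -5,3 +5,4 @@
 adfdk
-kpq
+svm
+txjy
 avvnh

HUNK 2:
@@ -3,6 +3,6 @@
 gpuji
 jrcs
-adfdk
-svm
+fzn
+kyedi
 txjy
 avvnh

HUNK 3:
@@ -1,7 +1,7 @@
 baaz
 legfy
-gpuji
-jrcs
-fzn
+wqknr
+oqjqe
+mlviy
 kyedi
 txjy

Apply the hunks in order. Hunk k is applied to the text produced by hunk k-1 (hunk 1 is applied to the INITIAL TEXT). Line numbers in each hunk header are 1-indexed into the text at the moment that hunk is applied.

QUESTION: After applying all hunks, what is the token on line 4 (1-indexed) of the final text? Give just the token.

Hunk 1: at line 5 remove [kpq] add [svm,txjy] -> 8 lines: baaz legfy gpuji jrcs adfdk svm txjy avvnh
Hunk 2: at line 3 remove [adfdk,svm] add [fzn,kyedi] -> 8 lines: baaz legfy gpuji jrcs fzn kyedi txjy avvnh
Hunk 3: at line 1 remove [gpuji,jrcs,fzn] add [wqknr,oqjqe,mlviy] -> 8 lines: baaz legfy wqknr oqjqe mlviy kyedi txjy avvnh
Final line 4: oqjqe

Answer: oqjqe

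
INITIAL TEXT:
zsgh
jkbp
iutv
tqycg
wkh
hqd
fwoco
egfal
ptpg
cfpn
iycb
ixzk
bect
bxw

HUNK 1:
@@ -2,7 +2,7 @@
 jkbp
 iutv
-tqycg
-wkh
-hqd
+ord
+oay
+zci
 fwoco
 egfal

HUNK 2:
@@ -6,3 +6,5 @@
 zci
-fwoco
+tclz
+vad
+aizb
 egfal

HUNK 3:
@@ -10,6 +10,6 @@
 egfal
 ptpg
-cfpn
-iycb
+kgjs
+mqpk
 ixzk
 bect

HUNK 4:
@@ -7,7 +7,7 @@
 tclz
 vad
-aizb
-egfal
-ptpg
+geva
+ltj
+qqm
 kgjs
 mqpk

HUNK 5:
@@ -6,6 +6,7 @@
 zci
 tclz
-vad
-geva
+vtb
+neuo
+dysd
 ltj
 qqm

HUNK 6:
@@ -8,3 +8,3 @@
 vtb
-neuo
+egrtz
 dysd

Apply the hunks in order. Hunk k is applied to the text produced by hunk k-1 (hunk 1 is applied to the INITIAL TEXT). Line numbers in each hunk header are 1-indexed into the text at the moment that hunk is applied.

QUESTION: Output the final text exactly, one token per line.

Answer: zsgh
jkbp
iutv
ord
oay
zci
tclz
vtb
egrtz
dysd
ltj
qqm
kgjs
mqpk
ixzk
bect
bxw

Derivation:
Hunk 1: at line 2 remove [tqycg,wkh,hqd] add [ord,oay,zci] -> 14 lines: zsgh jkbp iutv ord oay zci fwoco egfal ptpg cfpn iycb ixzk bect bxw
Hunk 2: at line 6 remove [fwoco] add [tclz,vad,aizb] -> 16 lines: zsgh jkbp iutv ord oay zci tclz vad aizb egfal ptpg cfpn iycb ixzk bect bxw
Hunk 3: at line 10 remove [cfpn,iycb] add [kgjs,mqpk] -> 16 lines: zsgh jkbp iutv ord oay zci tclz vad aizb egfal ptpg kgjs mqpk ixzk bect bxw
Hunk 4: at line 7 remove [aizb,egfal,ptpg] add [geva,ltj,qqm] -> 16 lines: zsgh jkbp iutv ord oay zci tclz vad geva ltj qqm kgjs mqpk ixzk bect bxw
Hunk 5: at line 6 remove [vad,geva] add [vtb,neuo,dysd] -> 17 lines: zsgh jkbp iutv ord oay zci tclz vtb neuo dysd ltj qqm kgjs mqpk ixzk bect bxw
Hunk 6: at line 8 remove [neuo] add [egrtz] -> 17 lines: zsgh jkbp iutv ord oay zci tclz vtb egrtz dysd ltj qqm kgjs mqpk ixzk bect bxw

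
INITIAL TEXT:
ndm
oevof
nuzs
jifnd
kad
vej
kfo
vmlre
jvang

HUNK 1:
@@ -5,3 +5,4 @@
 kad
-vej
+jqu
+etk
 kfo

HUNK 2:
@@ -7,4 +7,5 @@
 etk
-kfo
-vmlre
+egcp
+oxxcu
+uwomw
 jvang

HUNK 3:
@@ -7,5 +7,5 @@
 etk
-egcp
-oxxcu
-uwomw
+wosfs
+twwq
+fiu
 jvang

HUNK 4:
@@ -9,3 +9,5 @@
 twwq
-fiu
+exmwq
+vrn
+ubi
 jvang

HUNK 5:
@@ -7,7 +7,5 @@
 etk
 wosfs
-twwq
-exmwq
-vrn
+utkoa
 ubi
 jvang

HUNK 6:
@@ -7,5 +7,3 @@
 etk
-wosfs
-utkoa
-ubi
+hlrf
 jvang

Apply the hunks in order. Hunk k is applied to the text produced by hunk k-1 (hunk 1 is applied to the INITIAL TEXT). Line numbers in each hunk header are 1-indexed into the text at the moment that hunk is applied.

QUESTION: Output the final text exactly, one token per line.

Answer: ndm
oevof
nuzs
jifnd
kad
jqu
etk
hlrf
jvang

Derivation:
Hunk 1: at line 5 remove [vej] add [jqu,etk] -> 10 lines: ndm oevof nuzs jifnd kad jqu etk kfo vmlre jvang
Hunk 2: at line 7 remove [kfo,vmlre] add [egcp,oxxcu,uwomw] -> 11 lines: ndm oevof nuzs jifnd kad jqu etk egcp oxxcu uwomw jvang
Hunk 3: at line 7 remove [egcp,oxxcu,uwomw] add [wosfs,twwq,fiu] -> 11 lines: ndm oevof nuzs jifnd kad jqu etk wosfs twwq fiu jvang
Hunk 4: at line 9 remove [fiu] add [exmwq,vrn,ubi] -> 13 lines: ndm oevof nuzs jifnd kad jqu etk wosfs twwq exmwq vrn ubi jvang
Hunk 5: at line 7 remove [twwq,exmwq,vrn] add [utkoa] -> 11 lines: ndm oevof nuzs jifnd kad jqu etk wosfs utkoa ubi jvang
Hunk 6: at line 7 remove [wosfs,utkoa,ubi] add [hlrf] -> 9 lines: ndm oevof nuzs jifnd kad jqu etk hlrf jvang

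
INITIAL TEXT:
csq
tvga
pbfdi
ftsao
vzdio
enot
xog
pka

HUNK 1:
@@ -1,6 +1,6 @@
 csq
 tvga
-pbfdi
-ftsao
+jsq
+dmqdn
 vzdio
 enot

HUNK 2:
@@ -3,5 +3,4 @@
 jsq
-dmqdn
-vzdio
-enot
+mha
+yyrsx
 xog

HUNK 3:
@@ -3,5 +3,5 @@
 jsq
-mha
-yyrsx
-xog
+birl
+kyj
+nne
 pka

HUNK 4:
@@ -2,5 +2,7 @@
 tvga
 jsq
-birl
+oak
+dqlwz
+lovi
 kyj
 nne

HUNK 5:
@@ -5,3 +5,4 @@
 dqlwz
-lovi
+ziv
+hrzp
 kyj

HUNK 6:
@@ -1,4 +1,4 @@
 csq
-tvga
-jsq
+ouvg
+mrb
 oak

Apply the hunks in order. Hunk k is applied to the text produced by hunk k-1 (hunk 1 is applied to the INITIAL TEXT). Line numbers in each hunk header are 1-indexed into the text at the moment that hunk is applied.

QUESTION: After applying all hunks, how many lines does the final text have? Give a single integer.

Hunk 1: at line 1 remove [pbfdi,ftsao] add [jsq,dmqdn] -> 8 lines: csq tvga jsq dmqdn vzdio enot xog pka
Hunk 2: at line 3 remove [dmqdn,vzdio,enot] add [mha,yyrsx] -> 7 lines: csq tvga jsq mha yyrsx xog pka
Hunk 3: at line 3 remove [mha,yyrsx,xog] add [birl,kyj,nne] -> 7 lines: csq tvga jsq birl kyj nne pka
Hunk 4: at line 2 remove [birl] add [oak,dqlwz,lovi] -> 9 lines: csq tvga jsq oak dqlwz lovi kyj nne pka
Hunk 5: at line 5 remove [lovi] add [ziv,hrzp] -> 10 lines: csq tvga jsq oak dqlwz ziv hrzp kyj nne pka
Hunk 6: at line 1 remove [tvga,jsq] add [ouvg,mrb] -> 10 lines: csq ouvg mrb oak dqlwz ziv hrzp kyj nne pka
Final line count: 10

Answer: 10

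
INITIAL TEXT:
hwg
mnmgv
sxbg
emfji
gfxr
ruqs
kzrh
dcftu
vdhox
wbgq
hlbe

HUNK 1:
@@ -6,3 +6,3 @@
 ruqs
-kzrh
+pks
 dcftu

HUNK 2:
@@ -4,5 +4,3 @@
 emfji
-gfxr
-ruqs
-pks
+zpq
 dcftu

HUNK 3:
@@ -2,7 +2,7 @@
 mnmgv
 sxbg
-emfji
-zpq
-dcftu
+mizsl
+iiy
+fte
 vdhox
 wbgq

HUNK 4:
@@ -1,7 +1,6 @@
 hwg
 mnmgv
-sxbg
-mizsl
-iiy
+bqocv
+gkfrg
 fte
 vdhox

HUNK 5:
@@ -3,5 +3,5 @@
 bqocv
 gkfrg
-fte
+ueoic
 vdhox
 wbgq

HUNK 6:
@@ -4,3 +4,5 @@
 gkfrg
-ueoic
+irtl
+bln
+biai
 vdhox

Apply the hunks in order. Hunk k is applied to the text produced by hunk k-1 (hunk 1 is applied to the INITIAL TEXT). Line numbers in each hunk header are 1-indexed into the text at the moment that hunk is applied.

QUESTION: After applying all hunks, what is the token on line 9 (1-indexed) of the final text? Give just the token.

Hunk 1: at line 6 remove [kzrh] add [pks] -> 11 lines: hwg mnmgv sxbg emfji gfxr ruqs pks dcftu vdhox wbgq hlbe
Hunk 2: at line 4 remove [gfxr,ruqs,pks] add [zpq] -> 9 lines: hwg mnmgv sxbg emfji zpq dcftu vdhox wbgq hlbe
Hunk 3: at line 2 remove [emfji,zpq,dcftu] add [mizsl,iiy,fte] -> 9 lines: hwg mnmgv sxbg mizsl iiy fte vdhox wbgq hlbe
Hunk 4: at line 1 remove [sxbg,mizsl,iiy] add [bqocv,gkfrg] -> 8 lines: hwg mnmgv bqocv gkfrg fte vdhox wbgq hlbe
Hunk 5: at line 3 remove [fte] add [ueoic] -> 8 lines: hwg mnmgv bqocv gkfrg ueoic vdhox wbgq hlbe
Hunk 6: at line 4 remove [ueoic] add [irtl,bln,biai] -> 10 lines: hwg mnmgv bqocv gkfrg irtl bln biai vdhox wbgq hlbe
Final line 9: wbgq

Answer: wbgq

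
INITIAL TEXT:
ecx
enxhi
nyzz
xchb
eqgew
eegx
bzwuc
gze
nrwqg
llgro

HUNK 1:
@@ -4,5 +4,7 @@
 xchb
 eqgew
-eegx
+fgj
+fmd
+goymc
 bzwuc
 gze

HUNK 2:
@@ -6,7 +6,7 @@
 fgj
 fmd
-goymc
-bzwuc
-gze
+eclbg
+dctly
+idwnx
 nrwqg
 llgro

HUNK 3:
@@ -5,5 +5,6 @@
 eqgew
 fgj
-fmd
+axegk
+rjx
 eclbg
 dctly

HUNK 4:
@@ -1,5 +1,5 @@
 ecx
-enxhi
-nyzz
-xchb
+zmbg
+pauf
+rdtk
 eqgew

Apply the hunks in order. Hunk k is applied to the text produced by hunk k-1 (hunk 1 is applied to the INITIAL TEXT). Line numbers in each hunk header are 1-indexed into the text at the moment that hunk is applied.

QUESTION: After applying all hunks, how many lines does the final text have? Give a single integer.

Answer: 13

Derivation:
Hunk 1: at line 4 remove [eegx] add [fgj,fmd,goymc] -> 12 lines: ecx enxhi nyzz xchb eqgew fgj fmd goymc bzwuc gze nrwqg llgro
Hunk 2: at line 6 remove [goymc,bzwuc,gze] add [eclbg,dctly,idwnx] -> 12 lines: ecx enxhi nyzz xchb eqgew fgj fmd eclbg dctly idwnx nrwqg llgro
Hunk 3: at line 5 remove [fmd] add [axegk,rjx] -> 13 lines: ecx enxhi nyzz xchb eqgew fgj axegk rjx eclbg dctly idwnx nrwqg llgro
Hunk 4: at line 1 remove [enxhi,nyzz,xchb] add [zmbg,pauf,rdtk] -> 13 lines: ecx zmbg pauf rdtk eqgew fgj axegk rjx eclbg dctly idwnx nrwqg llgro
Final line count: 13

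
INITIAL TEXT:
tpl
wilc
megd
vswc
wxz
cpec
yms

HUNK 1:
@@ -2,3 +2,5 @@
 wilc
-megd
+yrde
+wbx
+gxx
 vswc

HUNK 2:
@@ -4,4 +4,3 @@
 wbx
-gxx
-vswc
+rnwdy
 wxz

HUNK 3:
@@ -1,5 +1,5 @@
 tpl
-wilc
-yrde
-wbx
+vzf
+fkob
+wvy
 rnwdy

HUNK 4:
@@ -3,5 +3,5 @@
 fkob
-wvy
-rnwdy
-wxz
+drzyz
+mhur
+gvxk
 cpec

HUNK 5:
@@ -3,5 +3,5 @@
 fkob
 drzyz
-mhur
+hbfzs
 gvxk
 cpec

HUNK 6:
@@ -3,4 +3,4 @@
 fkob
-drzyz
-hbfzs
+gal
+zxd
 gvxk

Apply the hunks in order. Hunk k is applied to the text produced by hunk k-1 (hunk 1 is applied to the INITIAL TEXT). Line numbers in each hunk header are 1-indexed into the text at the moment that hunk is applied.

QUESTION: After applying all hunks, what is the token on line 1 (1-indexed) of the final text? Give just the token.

Hunk 1: at line 2 remove [megd] add [yrde,wbx,gxx] -> 9 lines: tpl wilc yrde wbx gxx vswc wxz cpec yms
Hunk 2: at line 4 remove [gxx,vswc] add [rnwdy] -> 8 lines: tpl wilc yrde wbx rnwdy wxz cpec yms
Hunk 3: at line 1 remove [wilc,yrde,wbx] add [vzf,fkob,wvy] -> 8 lines: tpl vzf fkob wvy rnwdy wxz cpec yms
Hunk 4: at line 3 remove [wvy,rnwdy,wxz] add [drzyz,mhur,gvxk] -> 8 lines: tpl vzf fkob drzyz mhur gvxk cpec yms
Hunk 5: at line 3 remove [mhur] add [hbfzs] -> 8 lines: tpl vzf fkob drzyz hbfzs gvxk cpec yms
Hunk 6: at line 3 remove [drzyz,hbfzs] add [gal,zxd] -> 8 lines: tpl vzf fkob gal zxd gvxk cpec yms
Final line 1: tpl

Answer: tpl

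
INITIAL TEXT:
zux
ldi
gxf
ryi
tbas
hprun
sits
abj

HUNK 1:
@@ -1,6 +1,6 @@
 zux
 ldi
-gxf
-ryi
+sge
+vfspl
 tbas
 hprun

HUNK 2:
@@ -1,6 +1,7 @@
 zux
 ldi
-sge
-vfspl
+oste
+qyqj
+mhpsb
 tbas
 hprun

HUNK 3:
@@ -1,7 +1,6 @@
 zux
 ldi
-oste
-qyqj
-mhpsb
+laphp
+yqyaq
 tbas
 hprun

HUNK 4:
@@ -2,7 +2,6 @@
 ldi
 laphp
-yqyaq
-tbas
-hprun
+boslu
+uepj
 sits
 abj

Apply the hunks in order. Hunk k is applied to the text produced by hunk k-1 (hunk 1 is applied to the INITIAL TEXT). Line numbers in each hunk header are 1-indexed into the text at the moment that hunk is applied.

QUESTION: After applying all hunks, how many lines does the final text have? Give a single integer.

Hunk 1: at line 1 remove [gxf,ryi] add [sge,vfspl] -> 8 lines: zux ldi sge vfspl tbas hprun sits abj
Hunk 2: at line 1 remove [sge,vfspl] add [oste,qyqj,mhpsb] -> 9 lines: zux ldi oste qyqj mhpsb tbas hprun sits abj
Hunk 3: at line 1 remove [oste,qyqj,mhpsb] add [laphp,yqyaq] -> 8 lines: zux ldi laphp yqyaq tbas hprun sits abj
Hunk 4: at line 2 remove [yqyaq,tbas,hprun] add [boslu,uepj] -> 7 lines: zux ldi laphp boslu uepj sits abj
Final line count: 7

Answer: 7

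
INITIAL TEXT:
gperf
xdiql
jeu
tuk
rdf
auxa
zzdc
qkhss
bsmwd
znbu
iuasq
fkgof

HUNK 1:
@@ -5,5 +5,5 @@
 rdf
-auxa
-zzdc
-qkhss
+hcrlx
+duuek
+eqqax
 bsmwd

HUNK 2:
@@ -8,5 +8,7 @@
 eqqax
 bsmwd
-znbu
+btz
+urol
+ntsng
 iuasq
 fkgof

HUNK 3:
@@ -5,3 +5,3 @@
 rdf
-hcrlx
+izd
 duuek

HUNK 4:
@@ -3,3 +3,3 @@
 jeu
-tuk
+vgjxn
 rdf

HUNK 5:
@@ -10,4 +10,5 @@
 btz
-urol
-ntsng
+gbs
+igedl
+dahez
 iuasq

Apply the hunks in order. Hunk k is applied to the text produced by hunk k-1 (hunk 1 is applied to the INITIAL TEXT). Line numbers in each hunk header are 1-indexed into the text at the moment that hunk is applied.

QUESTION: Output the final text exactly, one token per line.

Answer: gperf
xdiql
jeu
vgjxn
rdf
izd
duuek
eqqax
bsmwd
btz
gbs
igedl
dahez
iuasq
fkgof

Derivation:
Hunk 1: at line 5 remove [auxa,zzdc,qkhss] add [hcrlx,duuek,eqqax] -> 12 lines: gperf xdiql jeu tuk rdf hcrlx duuek eqqax bsmwd znbu iuasq fkgof
Hunk 2: at line 8 remove [znbu] add [btz,urol,ntsng] -> 14 lines: gperf xdiql jeu tuk rdf hcrlx duuek eqqax bsmwd btz urol ntsng iuasq fkgof
Hunk 3: at line 5 remove [hcrlx] add [izd] -> 14 lines: gperf xdiql jeu tuk rdf izd duuek eqqax bsmwd btz urol ntsng iuasq fkgof
Hunk 4: at line 3 remove [tuk] add [vgjxn] -> 14 lines: gperf xdiql jeu vgjxn rdf izd duuek eqqax bsmwd btz urol ntsng iuasq fkgof
Hunk 5: at line 10 remove [urol,ntsng] add [gbs,igedl,dahez] -> 15 lines: gperf xdiql jeu vgjxn rdf izd duuek eqqax bsmwd btz gbs igedl dahez iuasq fkgof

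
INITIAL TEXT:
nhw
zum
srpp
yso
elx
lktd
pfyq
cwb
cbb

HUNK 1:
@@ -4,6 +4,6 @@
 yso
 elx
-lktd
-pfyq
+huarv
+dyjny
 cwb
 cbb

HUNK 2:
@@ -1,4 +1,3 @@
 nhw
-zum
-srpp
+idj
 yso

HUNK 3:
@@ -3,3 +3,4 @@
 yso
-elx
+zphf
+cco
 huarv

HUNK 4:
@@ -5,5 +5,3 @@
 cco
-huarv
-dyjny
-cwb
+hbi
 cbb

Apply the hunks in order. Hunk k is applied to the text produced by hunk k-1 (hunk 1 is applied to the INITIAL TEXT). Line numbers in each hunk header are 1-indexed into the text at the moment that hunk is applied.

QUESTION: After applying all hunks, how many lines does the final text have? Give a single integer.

Hunk 1: at line 4 remove [lktd,pfyq] add [huarv,dyjny] -> 9 lines: nhw zum srpp yso elx huarv dyjny cwb cbb
Hunk 2: at line 1 remove [zum,srpp] add [idj] -> 8 lines: nhw idj yso elx huarv dyjny cwb cbb
Hunk 3: at line 3 remove [elx] add [zphf,cco] -> 9 lines: nhw idj yso zphf cco huarv dyjny cwb cbb
Hunk 4: at line 5 remove [huarv,dyjny,cwb] add [hbi] -> 7 lines: nhw idj yso zphf cco hbi cbb
Final line count: 7

Answer: 7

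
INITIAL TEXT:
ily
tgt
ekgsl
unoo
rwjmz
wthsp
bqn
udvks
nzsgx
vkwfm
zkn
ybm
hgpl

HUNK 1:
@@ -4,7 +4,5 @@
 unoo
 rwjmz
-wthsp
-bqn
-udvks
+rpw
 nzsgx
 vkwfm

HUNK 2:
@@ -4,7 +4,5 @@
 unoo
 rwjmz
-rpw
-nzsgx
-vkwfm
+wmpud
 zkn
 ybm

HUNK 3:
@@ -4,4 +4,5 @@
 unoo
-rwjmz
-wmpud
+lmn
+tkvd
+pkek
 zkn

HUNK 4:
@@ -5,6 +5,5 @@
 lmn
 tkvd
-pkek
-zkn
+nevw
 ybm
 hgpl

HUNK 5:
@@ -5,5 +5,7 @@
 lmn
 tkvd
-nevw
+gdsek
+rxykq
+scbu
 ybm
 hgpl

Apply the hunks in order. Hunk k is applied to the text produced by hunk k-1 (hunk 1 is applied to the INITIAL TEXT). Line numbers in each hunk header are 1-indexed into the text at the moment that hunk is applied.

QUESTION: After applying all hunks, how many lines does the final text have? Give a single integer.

Answer: 11

Derivation:
Hunk 1: at line 4 remove [wthsp,bqn,udvks] add [rpw] -> 11 lines: ily tgt ekgsl unoo rwjmz rpw nzsgx vkwfm zkn ybm hgpl
Hunk 2: at line 4 remove [rpw,nzsgx,vkwfm] add [wmpud] -> 9 lines: ily tgt ekgsl unoo rwjmz wmpud zkn ybm hgpl
Hunk 3: at line 4 remove [rwjmz,wmpud] add [lmn,tkvd,pkek] -> 10 lines: ily tgt ekgsl unoo lmn tkvd pkek zkn ybm hgpl
Hunk 4: at line 5 remove [pkek,zkn] add [nevw] -> 9 lines: ily tgt ekgsl unoo lmn tkvd nevw ybm hgpl
Hunk 5: at line 5 remove [nevw] add [gdsek,rxykq,scbu] -> 11 lines: ily tgt ekgsl unoo lmn tkvd gdsek rxykq scbu ybm hgpl
Final line count: 11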